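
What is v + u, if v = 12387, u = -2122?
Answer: 10265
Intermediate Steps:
v + u = 12387 - 2122 = 10265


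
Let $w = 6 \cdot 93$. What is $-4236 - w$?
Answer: $-4794$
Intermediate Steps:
$w = 558$
$-4236 - w = -4236 - 558 = -4794$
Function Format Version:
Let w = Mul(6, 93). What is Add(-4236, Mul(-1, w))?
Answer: -4794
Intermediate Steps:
w = 558
Add(-4236, Mul(-1, w)) = Add(-4236, Mul(-1, 558)) = Add(-4236, -558) = -4794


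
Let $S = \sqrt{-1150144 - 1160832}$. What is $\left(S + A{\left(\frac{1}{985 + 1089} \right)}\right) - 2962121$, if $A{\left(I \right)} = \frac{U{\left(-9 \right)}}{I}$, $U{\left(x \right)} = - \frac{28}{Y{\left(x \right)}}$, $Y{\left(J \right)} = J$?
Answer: $- \frac{26601017}{9} + 8 i \sqrt{36109} \approx -2.9557 \cdot 10^{6} + 1520.2 i$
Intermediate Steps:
$U{\left(x \right)} = - \frac{28}{x}$
$S = 8 i \sqrt{36109}$ ($S = \sqrt{-2310976} = 8 i \sqrt{36109} \approx 1520.2 i$)
$A{\left(I \right)} = \frac{28}{9 I}$ ($A{\left(I \right)} = \frac{\left(-28\right) \frac{1}{-9}}{I} = \frac{\left(-28\right) \left(- \frac{1}{9}\right)}{I} = \frac{28}{9 I}$)
$\left(S + A{\left(\frac{1}{985 + 1089} \right)}\right) - 2962121 = \left(8 i \sqrt{36109} + \frac{28}{9 \frac{1}{985 + 1089}}\right) - 2962121 = \left(8 i \sqrt{36109} + \frac{28}{9 \cdot \frac{1}{2074}}\right) - 2962121 = \left(8 i \sqrt{36109} + \frac{28 \frac{1}{\frac{1}{2074}}}{9}\right) - 2962121 = \left(8 i \sqrt{36109} + \frac{28}{9} \cdot 2074\right) - 2962121 = \left(8 i \sqrt{36109} + \frac{58072}{9}\right) - 2962121 = \left(\frac{58072}{9} + 8 i \sqrt{36109}\right) - 2962121 = - \frac{26601017}{9} + 8 i \sqrt{36109}$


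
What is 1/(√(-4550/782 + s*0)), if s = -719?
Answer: -I*√35581/455 ≈ -0.41457*I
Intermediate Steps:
1/(√(-4550/782 + s*0)) = 1/(√(-4550/782 - 719*0)) = 1/(√(-4550*1/782 + 0)) = 1/(√(-2275/391 + 0)) = 1/(√(-2275/391)) = 1/(5*I*√35581/391) = -I*√35581/455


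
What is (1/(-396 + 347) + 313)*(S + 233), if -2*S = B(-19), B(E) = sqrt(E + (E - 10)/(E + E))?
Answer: 3573288/49 - 11502*I*sqrt(2926)/931 ≈ 72924.0 - 668.28*I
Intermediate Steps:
B(E) = sqrt(E + (-10 + E)/(2*E)) (B(E) = sqrt(E + (-10 + E)/((2*E))) = sqrt(E + (-10 + E)*(1/(2*E))) = sqrt(E + (-10 + E)/(2*E)))
S = -3*I*sqrt(2926)/76 (S = -sqrt(2 - 20/(-19) + 4*(-19))/4 = -sqrt(2 - 20*(-1/19) - 76)/4 = -sqrt(2 + 20/19 - 76)/4 = -sqrt(-1386/19)/4 = -3*I*sqrt(2926)/19/4 = -3*I*sqrt(2926)/76 ≈ -2.1352*I)
(1/(-396 + 347) + 313)*(S + 233) = (1/(-396 + 347) + 313)*(-3*I*sqrt(2926)/76 + 233) = (1/(-49) + 313)*(233 - 3*I*sqrt(2926)/76) = (-1/49 + 313)*(233 - 3*I*sqrt(2926)/76) = 15336*(233 - 3*I*sqrt(2926)/76)/49 = 3573288/49 - 11502*I*sqrt(2926)/931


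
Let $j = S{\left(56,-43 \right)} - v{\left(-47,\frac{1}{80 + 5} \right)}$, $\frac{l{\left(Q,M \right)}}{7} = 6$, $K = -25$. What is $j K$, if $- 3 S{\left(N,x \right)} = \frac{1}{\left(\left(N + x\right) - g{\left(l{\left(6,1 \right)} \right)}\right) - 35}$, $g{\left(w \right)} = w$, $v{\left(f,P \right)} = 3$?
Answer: $\frac{14375}{192} \approx 74.87$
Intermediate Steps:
$l{\left(Q,M \right)} = 42$ ($l{\left(Q,M \right)} = 7 \cdot 6 = 42$)
$S{\left(N,x \right)} = - \frac{1}{3 \left(-77 + N + x\right)}$ ($S{\left(N,x \right)} = - \frac{1}{3 \left(\left(\left(N + x\right) - 42\right) - 35\right)} = - \frac{1}{3 \left(\left(-42 + N + x\right) - 35\right)} = - \frac{1}{3 \left(-77 + N + x\right)}$)
$j = - \frac{575}{192}$ ($j = - \frac{1}{-231 + 3 \cdot 56 + 3 \left(-43\right)} - 3 = - \frac{1}{-231 + 168 - 129} - 3 = - \frac{1}{-192} - 3 = \left(-1\right) \left(- \frac{1}{192}\right) - 3 = \frac{1}{192} - 3 = - \frac{575}{192} \approx -2.9948$)
$j K = \left(- \frac{575}{192}\right) \left(-25\right) = \frac{14375}{192}$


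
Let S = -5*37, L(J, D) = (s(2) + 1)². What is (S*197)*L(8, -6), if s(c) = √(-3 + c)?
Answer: -72890*I ≈ -72890.0*I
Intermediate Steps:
L(J, D) = (1 + I)² (L(J, D) = (√(-3 + 2) + 1)² = (√(-1) + 1)² = (I + 1)² = (1 + I)²)
S = -185
(S*197)*L(8, -6) = (-185*197)*(2*I) = -72890*I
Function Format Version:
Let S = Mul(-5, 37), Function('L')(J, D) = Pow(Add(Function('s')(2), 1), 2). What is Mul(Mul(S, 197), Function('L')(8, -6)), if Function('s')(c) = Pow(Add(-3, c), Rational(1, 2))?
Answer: Mul(-72890, I) ≈ Mul(-72890., I)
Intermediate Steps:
Function('L')(J, D) = Pow(Add(1, I), 2) (Function('L')(J, D) = Pow(Add(Pow(Add(-3, 2), Rational(1, 2)), 1), 2) = Pow(Add(Pow(-1, Rational(1, 2)), 1), 2) = Pow(Add(I, 1), 2) = Pow(Add(1, I), 2))
S = -185
Mul(Mul(S, 197), Function('L')(8, -6)) = Mul(Mul(-185, 197), Mul(2, I)) = Mul(-36445, Mul(2, I)) = Mul(-72890, I)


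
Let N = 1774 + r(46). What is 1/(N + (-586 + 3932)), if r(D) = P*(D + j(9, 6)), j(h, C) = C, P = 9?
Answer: 1/5588 ≈ 0.00017895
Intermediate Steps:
r(D) = 54 + 9*D (r(D) = 9*(D + 6) = 9*(6 + D) = 54 + 9*D)
N = 2242 (N = 1774 + (54 + 9*46) = 1774 + (54 + 414) = 1774 + 468 = 2242)
1/(N + (-586 + 3932)) = 1/(2242 + (-586 + 3932)) = 1/(2242 + 3346) = 1/5588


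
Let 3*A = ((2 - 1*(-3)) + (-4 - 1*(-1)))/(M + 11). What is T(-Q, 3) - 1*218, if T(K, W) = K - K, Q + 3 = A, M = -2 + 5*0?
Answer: -218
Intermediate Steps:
M = -2 (M = -2 + 0 = -2)
A = 2/27 (A = (((2 - 1*(-3)) + (-4 - 1*(-1)))/(-2 + 11))/3 = (((2 + 3) + (-4 + 1))/9)/3 = ((5 - 3)*(⅑))/3 = (2*(⅑))/3 = (⅓)*(2/9) = 2/27 ≈ 0.074074)
Q = -79/27 (Q = -3 + 2/27 = -79/27 ≈ -2.9259)
T(K, W) = 0
T(-Q, 3) - 1*218 = 0 - 1*218 = 0 - 218 = -218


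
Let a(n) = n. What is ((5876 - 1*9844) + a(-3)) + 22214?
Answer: 18243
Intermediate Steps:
((5876 - 1*9844) + a(-3)) + 22214 = ((5876 - 1*9844) - 3) + 22214 = ((5876 - 9844) - 3) + 22214 = (-3968 - 3) + 22214 = -3971 + 22214 = 18243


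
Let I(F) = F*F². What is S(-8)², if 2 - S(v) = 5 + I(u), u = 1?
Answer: 16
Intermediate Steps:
I(F) = F³
S(v) = -4 (S(v) = 2 - (5 + 1³) = 2 - (5 + 1) = 2 - 1*6 = 2 - 6 = -4)
S(-8)² = (-4)² = 16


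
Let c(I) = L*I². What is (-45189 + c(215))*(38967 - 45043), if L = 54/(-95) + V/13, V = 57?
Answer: -196923172152/247 ≈ -7.9726e+8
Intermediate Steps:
L = 4713/1235 (L = 54/(-95) + 57/13 = 54*(-1/95) + 57*(1/13) = -54/95 + 57/13 = 4713/1235 ≈ 3.8162)
c(I) = 4713*I²/1235
(-45189 + c(215))*(38967 - 45043) = (-45189 + (4713/1235)*215²)*(38967 - 45043) = (-45189 + (4713/1235)*46225)*(-6076) = (-45189 + 43571685/247)*(-6076) = (32410002/247)*(-6076) = -196923172152/247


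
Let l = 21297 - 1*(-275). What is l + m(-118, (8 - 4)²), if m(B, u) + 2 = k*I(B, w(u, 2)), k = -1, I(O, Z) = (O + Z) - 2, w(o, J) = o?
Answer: 21674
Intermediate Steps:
l = 21572 (l = 21297 + 275 = 21572)
I(O, Z) = -2 + O + Z
m(B, u) = -B - u (m(B, u) = -2 - (-2 + B + u) = -2 + (2 - B - u) = -B - u)
l + m(-118, (8 - 4)²) = 21572 + (-1*(-118) - (8 - 4)²) = 21572 + (118 - 1*4²) = 21572 + (118 - 1*16) = 21572 + (118 - 16) = 21572 + 102 = 21674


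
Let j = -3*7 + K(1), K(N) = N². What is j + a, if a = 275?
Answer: 255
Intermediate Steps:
j = -20 (j = -3*7 + 1² = -21 + 1 = -20)
j + a = -20 + 275 = 255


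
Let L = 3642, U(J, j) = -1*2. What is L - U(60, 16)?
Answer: 3644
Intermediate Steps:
U(J, j) = -2
L - U(60, 16) = 3642 - 1*(-2) = 3642 + 2 = 3644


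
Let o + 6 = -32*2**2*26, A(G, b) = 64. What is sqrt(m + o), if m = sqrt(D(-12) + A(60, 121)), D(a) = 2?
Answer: sqrt(-3334 + sqrt(66)) ≈ 57.67*I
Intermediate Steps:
o = -3334 (o = -6 - 32*2**2*26 = -6 - 32*4*26 = -6 - 128*26 = -6 - 3328 = -3334)
m = sqrt(66) (m = sqrt(2 + 64) = sqrt(66) ≈ 8.1240)
sqrt(m + o) = sqrt(sqrt(66) - 3334) = sqrt(-3334 + sqrt(66))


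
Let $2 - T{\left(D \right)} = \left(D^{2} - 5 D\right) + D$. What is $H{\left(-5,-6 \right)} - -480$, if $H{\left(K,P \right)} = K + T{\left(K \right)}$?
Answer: $432$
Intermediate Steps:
$T{\left(D \right)} = 2 - D^{2} + 4 D$ ($T{\left(D \right)} = 2 - \left(\left(D^{2} - 5 D\right) + D\right) = 2 - \left(D^{2} - 4 D\right) = 2 - D^{2} + 4 D$)
$H{\left(K,P \right)} = 2 - K^{2} + 5 K$ ($H{\left(K,P \right)} = K + \left(2 - K^{2} + 4 K\right) = 2 - K^{2} + 5 K$)
$H{\left(-5,-6 \right)} - -480 = \left(2 - \left(-5\right)^{2} + 5 \left(-5\right)\right) - -480 = \left(2 - 25 - 25\right) + 480 = -48 + 480 = 432$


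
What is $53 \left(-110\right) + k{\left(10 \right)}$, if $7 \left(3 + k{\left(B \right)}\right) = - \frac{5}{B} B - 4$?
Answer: $- \frac{40840}{7} \approx -5834.3$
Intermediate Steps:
$k{\left(B \right)} = - \frac{30}{7}$ ($k{\left(B \right)} = -3 + \frac{- \frac{5}{B} B - 4}{7} = -3 + \frac{-5 - 4}{7} = -3 + \frac{1}{7} \left(-9\right) = -3 - \frac{9}{7} = - \frac{30}{7}$)
$53 \left(-110\right) + k{\left(10 \right)} = 53 \left(-110\right) - \frac{30}{7} = -5830 - \frac{30}{7} = - \frac{40840}{7}$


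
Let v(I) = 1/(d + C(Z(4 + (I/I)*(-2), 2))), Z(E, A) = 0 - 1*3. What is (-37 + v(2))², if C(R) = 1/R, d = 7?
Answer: 543169/400 ≈ 1357.9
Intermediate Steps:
Z(E, A) = -3 (Z(E, A) = 0 - 3 = -3)
v(I) = 3/20 (v(I) = 1/(7 + 1/(-3)) = 1/(7 - ⅓) = 1/(20/3) = 3/20)
(-37 + v(2))² = (-37 + 3/20)² = (-737/20)² = 543169/400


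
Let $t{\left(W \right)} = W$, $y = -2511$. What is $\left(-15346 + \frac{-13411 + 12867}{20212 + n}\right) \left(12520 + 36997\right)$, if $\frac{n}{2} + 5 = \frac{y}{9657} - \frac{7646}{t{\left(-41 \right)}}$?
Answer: $- \frac{85975005212260554}{113141503} \approx -7.5989 \cdot 10^{8}$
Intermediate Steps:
$n = \frac{15945508}{43993}$ ($n = -10 + 2 \left(- \frac{2511}{9657} - \frac{7646}{-41}\right) = -10 + 2 \left(\left(-2511\right) \frac{1}{9657} - - \frac{7646}{41}\right) = -10 + 2 \left(- \frac{279}{1073} + \frac{7646}{41}\right) = -10 + 2 \cdot \frac{8192719}{43993} = -10 + \frac{16385438}{43993} = \frac{15945508}{43993} \approx 362.46$)
$\left(-15346 + \frac{-13411 + 12867}{20212 + n}\right) \left(12520 + 36997\right) = \left(-15346 + \frac{-13411 + 12867}{20212 + \frac{15945508}{43993}}\right) \left(12520 + 36997\right) = \left(-15346 - \frac{544}{\frac{905132024}{43993}}\right) 49517 = \left(-15346 - \frac{2991524}{113141503}\right) 49517 = \left(- \frac{1736272496562}{113141503}\right) 49517 = - \frac{85975005212260554}{113141503}$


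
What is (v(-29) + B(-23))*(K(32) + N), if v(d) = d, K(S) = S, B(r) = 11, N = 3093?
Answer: -56250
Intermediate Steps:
(v(-29) + B(-23))*(K(32) + N) = (-29 + 11)*(32 + 3093) = -18*3125 = -56250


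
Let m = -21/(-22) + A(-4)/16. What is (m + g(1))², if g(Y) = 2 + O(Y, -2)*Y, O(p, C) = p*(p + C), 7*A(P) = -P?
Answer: 375769/94864 ≈ 3.9611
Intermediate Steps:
A(P) = -P/7 (A(P) = (-P)/7 = -P/7)
O(p, C) = p*(C + p)
g(Y) = 2 + Y²*(-2 + Y) (g(Y) = 2 + (Y*(-2 + Y))*Y = 2 + Y²*(-2 + Y))
m = 305/308 (m = -21/(-22) - ⅐*(-4)/16 = -21*(-1/22) + (4/7)*(1/16) = 21/22 + 1/28 = 305/308 ≈ 0.99026)
(m + g(1))² = (305/308 + (2 + 1²*(-2 + 1)))² = (305/308 + (2 + 1*(-1)))² = (305/308 + (2 - 1))² = (305/308 + 1)² = (613/308)² = 375769/94864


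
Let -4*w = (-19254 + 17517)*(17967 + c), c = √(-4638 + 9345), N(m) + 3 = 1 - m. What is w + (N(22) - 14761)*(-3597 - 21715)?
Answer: 1528160359/4 + 5211*√523/4 ≈ 3.8207e+8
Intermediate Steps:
N(m) = -2 - m (N(m) = -3 + (1 - m) = -2 - m)
c = 3*√523 (c = √4707 = 3*√523 ≈ 68.608)
w = 31208679/4 + 5211*√523/4 (w = -(-19254 + 17517)*(17967 + 3*√523)/4 = -(-1737)*(17967 + 3*√523)/4 = -(-31208679 - 5211*√523)/4 = 31208679/4 + 5211*√523/4 ≈ 7.8320e+6)
w + (N(22) - 14761)*(-3597 - 21715) = (31208679/4 + 5211*√523/4) + ((-2 - 1*22) - 14761)*(-3597 - 21715) = (31208679/4 + 5211*√523/4) + ((-2 - 22) - 14761)*(-25312) = (31208679/4 + 5211*√523/4) + (-24 - 14761)*(-25312) = (31208679/4 + 5211*√523/4) - 14785*(-25312) = (31208679/4 + 5211*√523/4) + 374237920 = 1528160359/4 + 5211*√523/4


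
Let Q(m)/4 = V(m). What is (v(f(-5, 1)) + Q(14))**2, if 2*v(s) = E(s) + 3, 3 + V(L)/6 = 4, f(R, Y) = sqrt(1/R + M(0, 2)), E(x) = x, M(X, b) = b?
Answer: 6507/10 + 153*sqrt(5)/10 ≈ 684.91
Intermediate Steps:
f(R, Y) = sqrt(2 + 1/R) (f(R, Y) = sqrt(1/R + 2) = sqrt(2 + 1/R))
V(L) = 6 (V(L) = -18 + 6*4 = -18 + 24 = 6)
Q(m) = 24 (Q(m) = 4*6 = 24)
v(s) = 3/2 + s/2 (v(s) = (s + 3)/2 = (3 + s)/2 = 3/2 + s/2)
(v(f(-5, 1)) + Q(14))**2 = ((3/2 + sqrt(2 + 1/(-5))/2) + 24)**2 = ((3/2 + sqrt(2 - 1/5)/2) + 24)**2 = ((3/2 + sqrt(9/5)/2) + 24)**2 = ((3/2 + (3*sqrt(5)/5)/2) + 24)**2 = ((3/2 + 3*sqrt(5)/10) + 24)**2 = (51/2 + 3*sqrt(5)/10)**2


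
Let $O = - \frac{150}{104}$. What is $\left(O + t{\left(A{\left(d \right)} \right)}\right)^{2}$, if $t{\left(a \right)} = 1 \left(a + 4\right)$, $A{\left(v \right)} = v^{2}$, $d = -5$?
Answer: $\frac{2053489}{2704} \approx 759.43$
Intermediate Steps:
$O = - \frac{75}{52}$ ($O = \left(-150\right) \frac{1}{104} = - \frac{75}{52} \approx -1.4423$)
$t{\left(a \right)} = 4 + a$ ($t{\left(a \right)} = 1 \left(4 + a\right) = 4 + a$)
$\left(O + t{\left(A{\left(d \right)} \right)}\right)^{2} = \left(- \frac{75}{52} + \left(4 + \left(-5\right)^{2}\right)\right)^{2} = \left(- \frac{75}{52} + \left(4 + 25\right)\right)^{2} = \left(- \frac{75}{52} + 29\right)^{2} = \left(\frac{1433}{52}\right)^{2} = \frac{2053489}{2704}$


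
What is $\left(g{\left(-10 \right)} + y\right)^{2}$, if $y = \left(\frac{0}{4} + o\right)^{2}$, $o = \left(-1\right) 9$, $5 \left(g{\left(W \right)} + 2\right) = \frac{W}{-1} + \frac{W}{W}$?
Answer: $\frac{164836}{25} \approx 6593.4$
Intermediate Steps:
$g{\left(W \right)} = - \frac{9}{5} - \frac{W}{5}$ ($g{\left(W \right)} = -2 + \frac{\frac{W}{-1} + \frac{W}{W}}{5} = -2 + \frac{W \left(-1\right) + 1}{5} = -2 + \frac{- W + 1}{5} = -2 + \frac{1 - W}{5} = -2 - \left(- \frac{1}{5} + \frac{W}{5}\right) = - \frac{9}{5} - \frac{W}{5}$)
$o = -9$
$y = 81$ ($y = \left(\frac{0}{4} - 9\right)^{2} = \left(0 \cdot \frac{1}{4} - 9\right)^{2} = \left(0 - 9\right)^{2} = \left(-9\right)^{2} = 81$)
$\left(g{\left(-10 \right)} + y\right)^{2} = \left(\left(- \frac{9}{5} - -2\right) + 81\right)^{2} = \left(\left(- \frac{9}{5} + 2\right) + 81\right)^{2} = \left(\frac{1}{5} + 81\right)^{2} = \left(\frac{406}{5}\right)^{2} = \frac{164836}{25}$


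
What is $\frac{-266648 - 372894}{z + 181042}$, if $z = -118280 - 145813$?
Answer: $\frac{639542}{83051} \approx 7.7006$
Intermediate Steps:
$z = -264093$
$\frac{-266648 - 372894}{z + 181042} = \frac{-266648 - 372894}{-264093 + 181042} = - \frac{639542}{-83051} = \left(-639542\right) \left(- \frac{1}{83051}\right) = \frac{639542}{83051}$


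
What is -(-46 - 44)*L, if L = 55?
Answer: 4950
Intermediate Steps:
-(-46 - 44)*L = -(-46 - 44)*55 = -(-90)*55 = -1*(-4950) = 4950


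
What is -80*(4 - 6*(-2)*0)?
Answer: -320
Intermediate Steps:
-80*(4 - 6*(-2)*0) = -80*(4 - (-12)*0) = -80*(4 - 1*0) = -80*(4 + 0) = -80*4 = -320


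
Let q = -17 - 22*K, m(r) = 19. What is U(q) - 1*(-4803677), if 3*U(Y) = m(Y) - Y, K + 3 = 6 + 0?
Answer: 4803711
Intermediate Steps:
K = 3 (K = -3 + (6 + 0) = -3 + 6 = 3)
q = -83 (q = -17 - 22*3 = -17 - 66 = -83)
U(Y) = 19/3 - Y/3 (U(Y) = (19 - Y)/3 = 19/3 - Y/3)
U(q) - 1*(-4803677) = (19/3 - 1/3*(-83)) - 1*(-4803677) = (19/3 + 83/3) + 4803677 = 34 + 4803677 = 4803711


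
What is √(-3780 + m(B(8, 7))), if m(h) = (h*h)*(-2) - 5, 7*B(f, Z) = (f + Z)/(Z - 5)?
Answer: I*√742310/14 ≈ 61.541*I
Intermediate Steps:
B(f, Z) = (Z + f)/(7*(-5 + Z)) (B(f, Z) = ((f + Z)/(Z - 5))/7 = ((Z + f)/(-5 + Z))/7 = (Z + f)/(7*(-5 + Z)))
m(h) = -5 - 2*h² (m(h) = h²*(-2) - 5 = -2*h² - 5 = -5 - 2*h²)
√(-3780 + m(B(8, 7))) = √(-3780 + (-5 - 2*(7 + 8)²/(49*(-5 + 7)²))) = √(-3780 + (-5 - 2*((⅐)*15/2)²)) = √(-3780 + (-5 - 2*((⅐)*(½)*15)²)) = √(-3780 + (-5 - 2*(15/14)²)) = √(-3780 + (-5 - 2*225/196)) = √(-3780 + (-5 - 225/98)) = √(-3780 - 715/98) = √(-371155/98) = I*√742310/14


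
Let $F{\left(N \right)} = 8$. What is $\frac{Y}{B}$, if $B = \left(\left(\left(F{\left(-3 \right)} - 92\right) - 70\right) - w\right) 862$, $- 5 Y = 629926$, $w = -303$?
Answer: $- \frac{314963}{321095} \approx -0.9809$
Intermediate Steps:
$Y = - \frac{629926}{5}$ ($Y = \left(- \frac{1}{5}\right) 629926 = - \frac{629926}{5} \approx -1.2599 \cdot 10^{5}$)
$B = 128438$ ($B = \left(\left(\left(8 - 92\right) - 70\right) - -303\right) 862 = \left(\left(-84 - 70\right) + 303\right) 862 = \left(-154 + 303\right) 862 = 149 \cdot 862 = 128438$)
$\frac{Y}{B} = - \frac{629926}{5 \cdot 128438} = \left(- \frac{629926}{5}\right) \frac{1}{128438} = - \frac{314963}{321095}$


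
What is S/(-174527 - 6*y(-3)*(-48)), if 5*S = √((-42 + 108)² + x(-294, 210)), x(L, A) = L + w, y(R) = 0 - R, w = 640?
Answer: -√4702/868315 ≈ -7.8970e-5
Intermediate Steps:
y(R) = -R
x(L, A) = 640 + L (x(L, A) = L + 640 = 640 + L)
S = √4702/5 (S = √((-42 + 108)² + (640 - 294))/5 = √(66² + 346)/5 = √(4356 + 346)/5 = √4702/5 ≈ 13.714)
S/(-174527 - 6*y(-3)*(-48)) = (√4702/5)/(-174527 - 6*(-1*(-3))*(-48)) = (√4702/5)/(-174527 - 6*3*(-48)) = (√4702/5)/(-174527 - 18*(-48)) = (√4702/5)/(-174527 - 1*(-864)) = (√4702/5)/(-174527 + 864) = (√4702/5)/(-173663) = (√4702/5)*(-1/173663) = -√4702/868315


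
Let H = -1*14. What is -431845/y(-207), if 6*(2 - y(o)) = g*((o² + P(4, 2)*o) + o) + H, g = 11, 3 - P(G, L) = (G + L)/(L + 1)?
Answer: 2591070/466759 ≈ 5.5512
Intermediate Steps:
P(G, L) = 3 - (G + L)/(1 + L) (P(G, L) = 3 - (G + L)/(L + 1) = 3 - (G + L)/(1 + L))
H = -14
y(o) = 13/3 - 11*o/3 - 11*o²/6 (y(o) = 2 - (11*((o² + ((3 - 1*4 + 2*2)/(1 + 2))*o) + o) - 14)/6 = 2 - (11*((o² + ((3 - 4 + 4)/3)*o) + o) - 14)/6 = 2 - (11*((o² + ((⅓)*3)*o) + o) - 14)/6 = 2 - (11*((o² + 1*o) + o) - 14)/6 = 2 - (11*((o² + o) + o) - 14)/6 = 2 - (11*((o + o²) + o) - 14)/6 = 2 - (11*(o² + 2*o) - 14)/6 = 2 - ((11*o² + 22*o) - 14)/6 = 2 - (-14 + 11*o² + 22*o)/6 = 2 + (7/3 - 11*o/3 - 11*o²/6) = 13/3 - 11*o/3 - 11*o²/6)
-431845/y(-207) = -431845/(13/3 - 11/3*(-207) - 11/6*(-207)²) = -431845/(13/3 + 759 - 11/6*42849) = -431845/(13/3 + 759 - 157113/2) = -431845/(-466759/6) = -431845*(-6/466759) = 2591070/466759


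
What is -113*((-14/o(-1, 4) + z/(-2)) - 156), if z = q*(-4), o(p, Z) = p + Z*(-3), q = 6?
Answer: 209954/13 ≈ 16150.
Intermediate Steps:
o(p, Z) = p - 3*Z
z = -24 (z = 6*(-4) = -24)
-113*((-14/o(-1, 4) + z/(-2)) - 156) = -113*((-14/(-1 - 3*4) - 24/(-2)) - 156) = -113*((-14/(-1 - 12) - 24*(-1/2)) - 156) = -113*((-14/(-13) + 12) - 156) = -113*((-14*(-1/13) + 12) - 156) = -113*((14/13 + 12) - 156) = -113*(170/13 - 156) = -113*(-1858/13) = 209954/13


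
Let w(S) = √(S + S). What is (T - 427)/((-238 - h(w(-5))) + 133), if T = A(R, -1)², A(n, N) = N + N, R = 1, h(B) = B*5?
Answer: 8883/2255 - 423*I*√10/2255 ≈ 3.9392 - 0.59319*I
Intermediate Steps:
w(S) = √2*√S (w(S) = √(2*S) = √2*√S)
h(B) = 5*B
A(n, N) = 2*N
T = 4 (T = (2*(-1))² = (-2)² = 4)
(T - 427)/((-238 - h(w(-5))) + 133) = (4 - 427)/((-238 - 5*√2*√(-5)) + 133) = -423/((-238 - 5*√2*(I*√5)) + 133) = -423/((-238 - 5*I*√10) + 133) = -423/(-105 - 5*I*√10)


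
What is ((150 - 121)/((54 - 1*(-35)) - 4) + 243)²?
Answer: 427827856/7225 ≈ 59215.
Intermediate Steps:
((150 - 121)/((54 - 1*(-35)) - 4) + 243)² = (29/((54 + 35) - 4) + 243)² = (29/(89 - 4) + 243)² = (29/85 + 243)² = (20684/85)² = 427827856/7225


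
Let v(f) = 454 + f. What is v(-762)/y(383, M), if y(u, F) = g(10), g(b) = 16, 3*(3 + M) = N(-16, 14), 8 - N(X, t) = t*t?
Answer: -77/4 ≈ -19.250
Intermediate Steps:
N(X, t) = 8 - t² (N(X, t) = 8 - t*t = 8 - t²)
M = -197/3 (M = -3 + (8 - 1*14²)/3 = -3 + (8 - 1*196)/3 = -3 + (8 - 196)/3 = -3 + (⅓)*(-188) = -3 - 188/3 = -197/3 ≈ -65.667)
y(u, F) = 16
v(-762)/y(383, M) = (454 - 762)/16 = -308*1/16 = -77/4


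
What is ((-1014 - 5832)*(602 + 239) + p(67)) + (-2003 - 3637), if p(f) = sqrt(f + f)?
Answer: -5763126 + sqrt(134) ≈ -5.7631e+6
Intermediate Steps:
p(f) = sqrt(2)*sqrt(f) (p(f) = sqrt(2*f) = sqrt(2)*sqrt(f))
((-1014 - 5832)*(602 + 239) + p(67)) + (-2003 - 3637) = ((-1014 - 5832)*(602 + 239) + sqrt(2)*sqrt(67)) + (-2003 - 3637) = (-6846*841 + sqrt(134)) - 5640 = (-5757486 + sqrt(134)) - 5640 = -5763126 + sqrt(134)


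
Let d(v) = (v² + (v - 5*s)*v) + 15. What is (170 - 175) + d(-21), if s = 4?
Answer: 1312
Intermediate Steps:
d(v) = 15 + v² + v*(-20 + v) (d(v) = (v² + (v - 5*4)*v) + 15 = (v² + (v - 20)*v) + 15 = (v² + (-20 + v)*v) + 15 = (v² + v*(-20 + v)) + 15 = 15 + v² + v*(-20 + v))
(170 - 175) + d(-21) = (170 - 175) + (15 - 20*(-21) + 2*(-21)²) = -5 + (15 + 420 + 2*441) = -5 + (15 + 420 + 882) = -5 + 1317 = 1312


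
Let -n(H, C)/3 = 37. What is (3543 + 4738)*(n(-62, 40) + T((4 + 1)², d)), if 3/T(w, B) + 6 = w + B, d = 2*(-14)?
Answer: -2765854/3 ≈ -9.2195e+5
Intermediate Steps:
d = -28
n(H, C) = -111 (n(H, C) = -3*37 = -111)
T(w, B) = 3/(-6 + B + w) (T(w, B) = 3/(-6 + (w + B)) = 3/(-6 + (B + w)) = 3/(-6 + B + w))
(3543 + 4738)*(n(-62, 40) + T((4 + 1)², d)) = (3543 + 4738)*(-111 + 3/(-6 - 28 + (4 + 1)²)) = 8281*(-111 + 3/(-6 - 28 + 5²)) = 8281*(-111 + 3/(-6 - 28 + 25)) = 8281*(-111 + 3/(-9)) = 8281*(-111 + 3*(-⅑)) = 8281*(-111 - ⅓) = 8281*(-334/3) = -2765854/3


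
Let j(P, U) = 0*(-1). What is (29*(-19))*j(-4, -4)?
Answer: 0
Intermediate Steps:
j(P, U) = 0
(29*(-19))*j(-4, -4) = (29*(-19))*0 = -551*0 = 0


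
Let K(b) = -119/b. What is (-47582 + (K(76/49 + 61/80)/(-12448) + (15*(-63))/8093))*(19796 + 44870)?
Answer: -87849291291140584331/28550817213 ≈ -3.0769e+9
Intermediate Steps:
(-47582 + (K(76/49 + 61/80)/(-12448) + (15*(-63))/8093))*(19796 + 44870) = (-47582 + (-119/(76/49 + 61/80)/(-12448) + (15*(-63))/8093))*(19796 + 44870) = (-47582 + (-119/(76*(1/49) + 61*(1/80))*(-1/12448) - 945*1/8093))*64666 = (-47582 + (-119/(76/49 + 61/80)*(-1/12448) - 945/8093))*64666 = (-47582 + (-119/9069/3920*(-1/12448) - 945/8093))*64666 = (-47582 + (-119*3920/9069*(-1/12448) - 945/8093))*64666 = (-47582 + (-466480/9069*(-1/12448) - 945/8093))*64666 = (-47582 + (29155/7055682 - 945/8093))*64666 = (-47582 - 6431668075/57101634426)*64666 = -2717016400926007/57101634426*64666 = -87849291291140584331/28550817213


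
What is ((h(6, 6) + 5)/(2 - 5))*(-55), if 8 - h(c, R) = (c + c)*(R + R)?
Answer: -7205/3 ≈ -2401.7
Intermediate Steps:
h(c, R) = 8 - 4*R*c (h(c, R) = 8 - (c + c)*(R + R) = 8 - 2*c*2*R = 8 - 4*R*c)
((h(6, 6) + 5)/(2 - 5))*(-55) = (((8 - 4*6*6) + 5)/(2 - 5))*(-55) = (((8 - 144) + 5)/(-3))*(-55) = ((-136 + 5)*(-⅓))*(-55) = -131*(-⅓)*(-55) = (131/3)*(-55) = -7205/3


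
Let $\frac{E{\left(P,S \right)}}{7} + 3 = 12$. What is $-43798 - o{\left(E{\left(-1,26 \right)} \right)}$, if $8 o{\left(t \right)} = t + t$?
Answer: $- \frac{175255}{4} \approx -43814.0$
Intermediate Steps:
$E{\left(P,S \right)} = 63$ ($E{\left(P,S \right)} = -21 + 7 \cdot 12 = -21 + 84 = 63$)
$o{\left(t \right)} = \frac{t}{4}$ ($o{\left(t \right)} = \frac{t + t}{8} = \frac{2 t}{8} = \frac{t}{4}$)
$-43798 - o{\left(E{\left(-1,26 \right)} \right)} = -43798 - \frac{1}{4} \cdot 63 = -43798 - \frac{63}{4} = - \frac{175255}{4}$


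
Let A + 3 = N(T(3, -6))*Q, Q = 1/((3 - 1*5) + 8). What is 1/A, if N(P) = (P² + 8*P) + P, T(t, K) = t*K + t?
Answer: 1/12 ≈ 0.083333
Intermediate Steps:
T(t, K) = t + K*t (T(t, K) = K*t + t = t + K*t)
N(P) = P² + 9*P
Q = ⅙ (Q = 1/((3 - 5) + 8) = 1/(-2 + 8) = 1/6 = ⅙ ≈ 0.16667)
A = 12 (A = -3 + ((3*(1 - 6))*(9 + 3*(1 - 6)))*(⅙) = -3 + ((3*(-5))*(9 + 3*(-5)))*(⅙) = -3 - 15*(9 - 15)*(⅙) = -3 - 15*(-6)*(⅙) = -3 + 90*(⅙) = -3 + 15 = 12)
1/A = 1/12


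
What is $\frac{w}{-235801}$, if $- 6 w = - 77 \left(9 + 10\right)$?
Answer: $- \frac{1463}{1414806} \approx -0.0010341$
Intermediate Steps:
$w = \frac{1463}{6}$ ($w = - \frac{\left(-77\right) \left(9 + 10\right)}{6} = - \frac{\left(-77\right) 19}{6} = \left(- \frac{1}{6}\right) \left(-1463\right) = \frac{1463}{6} \approx 243.83$)
$\frac{w}{-235801} = \frac{1463}{6 \left(-235801\right)} = \frac{1463}{6} \left(- \frac{1}{235801}\right) = - \frac{1463}{1414806}$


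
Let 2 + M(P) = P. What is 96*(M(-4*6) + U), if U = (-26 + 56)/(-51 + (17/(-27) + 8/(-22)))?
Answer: -19699296/7721 ≈ -2551.4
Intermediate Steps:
M(P) = -2 + P
U = -4455/7721 (U = 30/(-51 + (17*(-1/27) + 8*(-1/22))) = 30/(-51 + (-17/27 - 4/11)) = 30/(-51 - 295/297) = 30/(-15442/297) = 30*(-297/15442) = -4455/7721 ≈ -0.57700)
96*(M(-4*6) + U) = 96*((-2 - 4*6) - 4455/7721) = 96*((-2 - 24) - 4455/7721) = 96*(-26 - 4455/7721) = 96*(-205201/7721) = -19699296/7721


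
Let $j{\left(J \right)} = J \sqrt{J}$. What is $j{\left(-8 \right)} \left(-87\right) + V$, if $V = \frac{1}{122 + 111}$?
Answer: $\frac{1}{233} + 1392 i \sqrt{2} \approx 0.0042918 + 1968.6 i$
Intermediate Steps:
$j{\left(J \right)} = J^{\frac{3}{2}}$
$V = \frac{1}{233} \approx 0.0042918$
$j{\left(-8 \right)} \left(-87\right) + V = \left(-8\right)^{\frac{3}{2}} \left(-87\right) + \frac{1}{233} = - 16 i \sqrt{2} \left(-87\right) + \frac{1}{233} = 1392 i \sqrt{2} + \frac{1}{233} = \frac{1}{233} + 1392 i \sqrt{2}$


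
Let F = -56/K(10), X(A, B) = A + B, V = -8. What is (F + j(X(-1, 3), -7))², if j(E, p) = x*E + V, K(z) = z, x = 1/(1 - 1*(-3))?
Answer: 17161/100 ≈ 171.61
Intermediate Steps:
x = ¼ (x = 1/(1 + 3) = 1/4 = ¼ ≈ 0.25000)
j(E, p) = -8 + E/4 (j(E, p) = E/4 - 8 = -8 + E/4)
F = -28/5 (F = -56/10 = -56*⅒ = -28/5 ≈ -5.6000)
(F + j(X(-1, 3), -7))² = (-28/5 + (-8 + (-1 + 3)/4))² = (-28/5 + (-8 + (¼)*2))² = (-28/5 + (-8 + ½))² = (-28/5 - 15/2)² = (-131/10)² = 17161/100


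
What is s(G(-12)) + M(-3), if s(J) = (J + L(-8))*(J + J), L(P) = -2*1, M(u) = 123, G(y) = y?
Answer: 459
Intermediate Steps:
L(P) = -2
s(J) = 2*J*(-2 + J) (s(J) = (J - 2)*(J + J) = (-2 + J)*(2*J) = 2*J*(-2 + J))
s(G(-12)) + M(-3) = 2*(-12)*(-2 - 12) + 123 = 2*(-12)*(-14) + 123 = 336 + 123 = 459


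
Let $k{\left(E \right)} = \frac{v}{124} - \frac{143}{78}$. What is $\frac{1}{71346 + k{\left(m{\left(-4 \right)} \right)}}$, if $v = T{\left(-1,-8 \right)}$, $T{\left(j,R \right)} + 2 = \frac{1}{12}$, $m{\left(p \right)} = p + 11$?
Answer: $\frac{496}{35386699} \approx 1.4017 \cdot 10^{-5}$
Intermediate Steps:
$m{\left(p \right)} = 11 + p$
$T{\left(j,R \right)} = - \frac{23}{12}$ ($T{\left(j,R \right)} = -2 + \frac{1}{12} = - \frac{23}{12}$)
$v = - \frac{23}{12} \approx -1.9167$
$k{\left(E \right)} = - \frac{917}{496}$ ($k{\left(E \right)} = - \frac{23}{12 \cdot 124} - \frac{143}{78} = \left(- \frac{23}{12}\right) \frac{1}{124} - \frac{11}{6} = - \frac{23}{1488} - \frac{11}{6} = - \frac{917}{496}$)
$\frac{1}{71346 + k{\left(m{\left(-4 \right)} \right)}} = \frac{1}{71346 - \frac{917}{496}} = \frac{1}{\frac{35386699}{496}} = \frac{496}{35386699}$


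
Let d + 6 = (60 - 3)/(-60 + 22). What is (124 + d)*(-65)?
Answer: -15145/2 ≈ -7572.5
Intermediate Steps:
d = -15/2 (d = -6 + (60 - 3)/(-60 + 22) = -6 + 57/(-38) = -6 + 57*(-1/38) = -6 - 3/2 = -15/2 ≈ -7.5000)
(124 + d)*(-65) = (124 - 15/2)*(-65) = (233/2)*(-65) = -15145/2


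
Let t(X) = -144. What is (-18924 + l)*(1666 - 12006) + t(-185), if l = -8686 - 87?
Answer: 286386836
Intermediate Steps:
l = -8773
(-18924 + l)*(1666 - 12006) + t(-185) = (-18924 - 8773)*(1666 - 12006) - 144 = -27697*(-10340) - 144 = 286386980 - 144 = 286386836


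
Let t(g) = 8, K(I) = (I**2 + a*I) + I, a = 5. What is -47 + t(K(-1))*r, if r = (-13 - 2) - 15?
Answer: -287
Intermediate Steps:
K(I) = I**2 + 6*I (K(I) = (I**2 + 5*I) + I = I**2 + 6*I)
r = -30 (r = -15 - 15 = -30)
-47 + t(K(-1))*r = -47 + 8*(-30) = -47 - 240 = -287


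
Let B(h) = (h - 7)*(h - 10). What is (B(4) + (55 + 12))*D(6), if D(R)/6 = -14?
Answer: -7140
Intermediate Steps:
B(h) = (-10 + h)*(-7 + h) (B(h) = (-7 + h)*(-10 + h) = (-10 + h)*(-7 + h))
D(R) = -84 (D(R) = 6*(-14) = -84)
(B(4) + (55 + 12))*D(6) = ((70 + 4**2 - 17*4) + (55 + 12))*(-84) = ((70 + 16 - 68) + 67)*(-84) = (18 + 67)*(-84) = 85*(-84) = -7140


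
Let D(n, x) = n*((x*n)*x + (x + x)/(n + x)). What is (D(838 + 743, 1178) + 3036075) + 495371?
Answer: 308705786217286/89 ≈ 3.4686e+12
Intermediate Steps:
D(n, x) = n*(n*x² + 2*x/(n + x)) (D(n, x) = n*((n*x)*x + (2*x)/(n + x)) = n*(n*x² + 2*x/(n + x)))
(D(838 + 743, 1178) + 3036075) + 495371 = ((838 + 743)*1178*(2 + (838 + 743)*1178² + 1178*(838 + 743)²)/((838 + 743) + 1178) + 3036075) + 495371 = (1581*1178*(2 + 1581*1387684 + 1178*1581²)/(1581 + 1178) + 3036075) + 495371 = (1581*1178*(2 + 2193928404 + 1178*2499561)/2759 + 3036075) + 495371 = (1581*1178*(1/2759)*(2 + 2193928404 + 2944482858) + 3036075) + 495371 = (1581*1178*(1/2759)*5138411264 + 3036075) + 495371 = (308705471918592/89 + 3036075) + 495371 = 308705742129267/89 + 495371 = 308705786217286/89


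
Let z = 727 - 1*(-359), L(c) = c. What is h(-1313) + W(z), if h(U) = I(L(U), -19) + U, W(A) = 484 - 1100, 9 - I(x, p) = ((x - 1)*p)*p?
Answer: 472434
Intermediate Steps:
I(x, p) = 9 - p²*(-1 + x) (I(x, p) = 9 - (x - 1)*p*p = 9 - (-1 + x)*p*p = 9 - p*(-1 + x)*p = 9 - p²*(-1 + x))
z = 1086 (z = 727 + 359 = 1086)
W(A) = -616
h(U) = 370 - 360*U (h(U) = (9 + (-19)² - 1*U*(-19)²) + U = (9 + 361 - 1*U*361) + U = (9 + 361 - 361*U) + U = (370 - 361*U) + U = 370 - 360*U)
h(-1313) + W(z) = (370 - 360*(-1313)) - 616 = (370 + 472680) - 616 = 473050 - 616 = 472434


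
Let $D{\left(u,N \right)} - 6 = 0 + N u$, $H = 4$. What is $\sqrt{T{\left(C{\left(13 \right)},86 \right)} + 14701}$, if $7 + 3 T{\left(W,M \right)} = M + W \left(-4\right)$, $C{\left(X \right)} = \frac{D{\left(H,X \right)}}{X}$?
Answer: $\frac{\sqrt{2487914}}{13} \approx 121.33$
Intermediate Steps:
$D{\left(u,N \right)} = 6 + N u$ ($D{\left(u,N \right)} = 6 + \left(0 + N u\right) = 6 + N u$)
$C{\left(X \right)} = \frac{6 + 4 X}{X}$ ($C{\left(X \right)} = \frac{6 + X 4}{X} = \frac{6 + 4 X}{X}$)
$T{\left(W,M \right)} = - \frac{7}{3} - \frac{4 W}{3} + \frac{M}{3}$ ($T{\left(W,M \right)} = - \frac{7}{3} + \frac{M + W \left(-4\right)}{3} = - \frac{7}{3} + \frac{M - 4 W}{3} = - \frac{7}{3} + \left(- \frac{4 W}{3} + \frac{M}{3}\right) = - \frac{7}{3} - \frac{4 W}{3} + \frac{M}{3}$)
$\sqrt{T{\left(C{\left(13 \right)},86 \right)} + 14701} = \sqrt{\left(- \frac{7}{3} - \frac{4 \left(4 + \frac{6}{13}\right)}{3} + \frac{1}{3} \cdot 86\right) + 14701} = \sqrt{\left(- \frac{7}{3} - \frac{4 \left(4 + 6 \cdot \frac{1}{13}\right)}{3} + \frac{86}{3}\right) + 14701} = \sqrt{\left(- \frac{7}{3} - \frac{4 \left(4 + \frac{6}{13}\right)}{3} + \frac{86}{3}\right) + 14701} = \sqrt{\left(- \frac{7}{3} - \frac{232}{39} + \frac{86}{3}\right) + 14701} = \sqrt{\frac{265}{13} + 14701} = \sqrt{\frac{191378}{13}} = \frac{\sqrt{2487914}}{13}$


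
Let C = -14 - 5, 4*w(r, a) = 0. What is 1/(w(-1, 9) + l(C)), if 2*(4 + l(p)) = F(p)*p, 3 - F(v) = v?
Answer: -1/213 ≈ -0.0046948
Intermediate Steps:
w(r, a) = 0 (w(r, a) = (¼)*0 = 0)
C = -19
F(v) = 3 - v
l(p) = -4 + p*(3 - p)/2 (l(p) = -4 + ((3 - p)*p)/2 = -4 + (p*(3 - p))/2 = -4 + p*(3 - p)/2)
1/(w(-1, 9) + l(C)) = 1/(0 + (-4 - ½*(-19)*(-3 - 19))) = 1/(0 + (-4 - ½*(-19)*(-22))) = 1/(0 + (-4 - 209)) = 1/(0 - 213) = 1/(-213) = -1/213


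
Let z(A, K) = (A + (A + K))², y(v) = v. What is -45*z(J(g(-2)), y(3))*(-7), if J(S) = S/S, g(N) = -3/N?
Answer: 7875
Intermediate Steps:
J(S) = 1
z(A, K) = (K + 2*A)²
-45*z(J(g(-2)), y(3))*(-7) = -45*(3 + 2*1)²*(-7) = -45*(3 + 2)²*(-7) = -45*5²*(-7) = -45*25*(-7) = -1125*(-7) = 7875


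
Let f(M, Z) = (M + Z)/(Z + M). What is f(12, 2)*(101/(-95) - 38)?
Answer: -3711/95 ≈ -39.063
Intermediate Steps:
f(M, Z) = 1 (f(M, Z) = (M + Z)/(M + Z) = 1)
f(12, 2)*(101/(-95) - 38) = 1*(101/(-95) - 38) = 1*(101*(-1/95) - 38) = 1*(-101/95 - 38) = 1*(-3711/95) = -3711/95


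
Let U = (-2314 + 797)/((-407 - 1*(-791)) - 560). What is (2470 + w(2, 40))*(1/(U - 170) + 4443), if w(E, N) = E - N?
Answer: 306904666496/28403 ≈ 1.0805e+7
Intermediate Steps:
U = 1517/176 (U = -1517/((-407 + 791) - 560) = -1517/(384 - 560) = -1517/(-176) = -1517*(-1/176) = 1517/176 ≈ 8.6193)
(2470 + w(2, 40))*(1/(U - 170) + 4443) = (2470 + (2 - 1*40))*(1/(1517/176 - 170) + 4443) = (2470 + (2 - 40))*(1/(-28403/176) + 4443) = (2470 - 38)*(-176/28403 + 4443) = 2432*(126194353/28403) = 306904666496/28403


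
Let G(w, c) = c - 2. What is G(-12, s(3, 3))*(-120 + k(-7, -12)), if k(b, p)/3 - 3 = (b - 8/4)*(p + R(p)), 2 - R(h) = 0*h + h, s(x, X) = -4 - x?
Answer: 1485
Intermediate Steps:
G(w, c) = -2 + c
R(h) = 2 - h (R(h) = 2 - (0*h + h) = 2 - (0 + h) = 2 - h)
k(b, p) = -3 + 6*b (k(b, p) = 9 + 3*((b - 8/4)*(p + (2 - p))) = 9 + 3*((b - 8*¼)*2) = 9 + 3*((b - 2)*2) = 9 + 3*((-2 + b)*2) = 9 + 3*(-4 + 2*b) = 9 + (-12 + 6*b) = -3 + 6*b)
G(-12, s(3, 3))*(-120 + k(-7, -12)) = (-2 + (-4 - 1*3))*(-120 + (-3 + 6*(-7))) = (-2 + (-4 - 3))*(-120 + (-3 - 42)) = (-2 - 7)*(-120 - 45) = -9*(-165) = 1485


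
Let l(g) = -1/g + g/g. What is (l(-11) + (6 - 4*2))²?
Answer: 100/121 ≈ 0.82645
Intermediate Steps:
l(g) = 1 - 1/g (l(g) = -1/g + 1 = 1 - 1/g)
(l(-11) + (6 - 4*2))² = ((-1 - 11)/(-11) + (6 - 4*2))² = (-1/11*(-12) + (6 - 8))² = (12/11 - 2)² = (-10/11)² = 100/121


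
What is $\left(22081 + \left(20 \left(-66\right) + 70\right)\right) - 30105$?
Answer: $-9274$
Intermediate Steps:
$\left(22081 + \left(20 \left(-66\right) + 70\right)\right) - 30105 = \left(22081 + \left(-1320 + 70\right)\right) - 30105 = \left(22081 - 1250\right) - 30105 = 20831 - 30105 = -9274$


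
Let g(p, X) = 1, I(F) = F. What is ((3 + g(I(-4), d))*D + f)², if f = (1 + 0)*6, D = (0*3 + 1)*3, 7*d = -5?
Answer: 324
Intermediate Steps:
d = -5/7 (d = (⅐)*(-5) = -5/7 ≈ -0.71429)
D = 3 (D = (0 + 1)*3 = 1*3 = 3)
f = 6 (f = 1*6 = 6)
((3 + g(I(-4), d))*D + f)² = ((3 + 1)*3 + 6)² = (4*3 + 6)² = (12 + 6)² = 18² = 324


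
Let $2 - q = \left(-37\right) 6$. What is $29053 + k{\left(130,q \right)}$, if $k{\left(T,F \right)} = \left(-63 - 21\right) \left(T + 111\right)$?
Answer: $8809$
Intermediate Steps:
$q = 224$ ($q = 2 - \left(-37\right) 6 = 2 - -222 = 2 + 222 = 224$)
$k{\left(T,F \right)} = -9324 - 84 T$ ($k{\left(T,F \right)} = - 84 \left(111 + T\right) = -9324 - 84 T$)
$29053 + k{\left(130,q \right)} = 29053 - 20244 = 8809$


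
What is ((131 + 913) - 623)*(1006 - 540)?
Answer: 196186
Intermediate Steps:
((131 + 913) - 623)*(1006 - 540) = (1044 - 623)*466 = 421*466 = 196186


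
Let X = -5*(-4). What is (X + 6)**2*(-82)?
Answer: -55432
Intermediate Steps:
X = 20
(X + 6)**2*(-82) = (20 + 6)**2*(-82) = 26**2*(-82) = 676*(-82) = -55432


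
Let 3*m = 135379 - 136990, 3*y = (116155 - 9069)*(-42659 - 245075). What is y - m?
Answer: -30812281513/3 ≈ -1.0271e+10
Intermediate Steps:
y = -30812283124/3 (y = ((116155 - 9069)*(-42659 - 245075))/3 = (107086*(-287734))/3 = (⅓)*(-30812283124) = -30812283124/3 ≈ -1.0271e+10)
m = -537 (m = (135379 - 136990)/3 = (⅓)*(-1611) = -537)
y - m = -30812283124/3 - 1*(-537) = -30812283124/3 + 537 = -30812281513/3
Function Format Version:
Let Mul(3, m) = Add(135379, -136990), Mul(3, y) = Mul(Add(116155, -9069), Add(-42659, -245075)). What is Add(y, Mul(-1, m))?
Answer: Rational(-30812281513, 3) ≈ -1.0271e+10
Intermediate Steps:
y = Rational(-30812283124, 3) (y = Mul(Rational(1, 3), Mul(Add(116155, -9069), Add(-42659, -245075))) = Mul(Rational(1, 3), Mul(107086, -287734)) = Mul(Rational(1, 3), -30812283124) = Rational(-30812283124, 3) ≈ -1.0271e+10)
m = -537 (m = Mul(Rational(1, 3), Add(135379, -136990)) = Mul(Rational(1, 3), -1611) = -537)
Add(y, Mul(-1, m)) = Add(Rational(-30812283124, 3), Mul(-1, -537)) = Add(Rational(-30812283124, 3), 537) = Rational(-30812281513, 3)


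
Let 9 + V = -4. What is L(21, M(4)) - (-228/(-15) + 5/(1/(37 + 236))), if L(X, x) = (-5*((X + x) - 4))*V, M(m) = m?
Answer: -76/5 ≈ -15.200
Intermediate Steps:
V = -13 (V = -9 - 4 = -13)
L(X, x) = -260 + 65*X + 65*x (L(X, x) = -5*((X + x) - 4)*(-13) = -5*(-4 + X + x)*(-13) = (20 - 5*X - 5*x)*(-13) = -260 + 65*X + 65*x)
L(21, M(4)) - (-228/(-15) + 5/(1/(37 + 236))) = (-260 + 65*21 + 65*4) - (-228/(-15) + 5/(1/(37 + 236))) = (-260 + 1365 + 260) - (-228*(-1/15) + 5/(1/273)) = 1365 - (76/5 + 5/(1/273)) = 1365 - (76/5 + 5*273) = 1365 - (76/5 + 1365) = 1365 - 1*6901/5 = 1365 - 6901/5 = -76/5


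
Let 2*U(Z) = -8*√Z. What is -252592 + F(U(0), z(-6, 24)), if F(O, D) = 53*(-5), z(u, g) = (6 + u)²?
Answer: -252857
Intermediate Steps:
U(Z) = -4*√Z (U(Z) = (-8*√Z)/2 = -4*√Z)
F(O, D) = -265
-252592 + F(U(0), z(-6, 24)) = -252592 - 265 = -252857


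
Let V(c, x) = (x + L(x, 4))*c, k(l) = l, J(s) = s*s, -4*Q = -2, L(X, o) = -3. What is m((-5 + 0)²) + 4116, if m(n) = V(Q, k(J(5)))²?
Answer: 4237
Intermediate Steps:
Q = ½ (Q = -¼*(-2) = ½ ≈ 0.50000)
J(s) = s²
V(c, x) = c*(-3 + x) (V(c, x) = (x - 3)*c = (-3 + x)*c = c*(-3 + x))
m(n) = 121 (m(n) = ((-3 + 5²)/2)² = ((-3 + 25)/2)² = ((½)*22)² = 11² = 121)
m((-5 + 0)²) + 4116 = 121 + 4116 = 4237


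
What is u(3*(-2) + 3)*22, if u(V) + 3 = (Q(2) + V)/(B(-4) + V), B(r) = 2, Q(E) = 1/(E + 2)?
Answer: -11/2 ≈ -5.5000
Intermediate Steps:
Q(E) = 1/(2 + E)
u(V) = -3 + (1/4 + V)/(2 + V) (u(V) = -3 + (1/(2 + 2) + V)/(2 + V) = -3 + (1/4 + V)/(2 + V))
u(3*(-2) + 3)*22 = ((-23 - 8*(3*(-2) + 3))/(4*(2 + (3*(-2) + 3))))*22 = ((-23 - 8*(-6 + 3))/(4*(2 + (-6 + 3))))*22 = ((-23 - 8*(-3))/(4*(2 - 3)))*22 = ((1/4)*(-23 + 24)/(-1))*22 = ((1/4)*(-1)*1)*22 = -1/4*22 = -11/2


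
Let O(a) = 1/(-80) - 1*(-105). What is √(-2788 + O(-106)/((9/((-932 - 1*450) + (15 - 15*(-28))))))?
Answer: I*√49806065/60 ≈ 117.62*I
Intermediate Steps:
O(a) = 8399/80 (O(a) = -1/80 + 105 = 8399/80)
√(-2788 + O(-106)/((9/((-932 - 1*450) + (15 - 15*(-28)))))) = √(-2788 + 8399/(80*((9/((-932 - 1*450) + (15 - 15*(-28))))))) = √(-2788 + 8399/(80*((9/((-932 - 450) + (15 + 420)))))) = √(-2788 + 8399/(80*((9/(-1382 + 435))))) = √(-2788 + 8399/(80*((9/(-947))))) = √(-2788 + 8399/(80*((-1/947*9)))) = √(-2788 + 8399/(80*(-9/947))) = √(-2788 + (8399/80)*(-947/9)) = √(-2788 - 7953853/720) = √(-9961213/720) = I*√49806065/60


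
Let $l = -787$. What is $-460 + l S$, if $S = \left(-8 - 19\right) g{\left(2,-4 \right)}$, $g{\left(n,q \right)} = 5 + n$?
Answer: $148283$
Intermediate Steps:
$S = -189$ ($S = \left(-8 - 19\right) \left(5 + 2\right) = \left(-27\right) 7 = -189$)
$-460 + l S = -460 - -148743 = -460 + 148743 = 148283$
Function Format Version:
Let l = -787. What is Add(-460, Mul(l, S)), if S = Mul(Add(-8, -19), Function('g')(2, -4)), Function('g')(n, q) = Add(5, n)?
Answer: 148283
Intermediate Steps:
S = -189 (S = Mul(Add(-8, -19), Add(5, 2)) = Mul(-27, 7) = -189)
Add(-460, Mul(l, S)) = Add(-460, Mul(-787, -189)) = Add(-460, 148743) = 148283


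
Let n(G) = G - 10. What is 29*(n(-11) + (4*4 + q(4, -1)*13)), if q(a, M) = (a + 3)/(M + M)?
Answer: -2929/2 ≈ -1464.5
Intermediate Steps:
q(a, M) = (3 + a)/(2*M) (q(a, M) = (3 + a)/((2*M)) = (3 + a)*(1/(2*M)) = (3 + a)/(2*M))
n(G) = -10 + G
29*(n(-11) + (4*4 + q(4, -1)*13)) = 29*((-10 - 11) + (4*4 + ((1/2)*(3 + 4)/(-1))*13)) = 29*(-21 + (16 + ((1/2)*(-1)*7)*13)) = 29*(-21 + (16 - 7/2*13)) = 29*(-21 + (16 - 91/2)) = 29*(-21 - 59/2) = 29*(-101/2) = -2929/2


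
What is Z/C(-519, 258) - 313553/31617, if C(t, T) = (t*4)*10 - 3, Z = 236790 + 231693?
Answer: -789715850/24313473 ≈ -32.481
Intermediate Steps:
Z = 468483
C(t, T) = -3 + 40*t (C(t, T) = (4*t)*10 - 3 = 40*t - 3 = -3 + 40*t)
Z/C(-519, 258) - 313553/31617 = 468483/(-3 + 40*(-519)) - 313553/31617 = 468483/(-3 - 20760) - 313553*1/31617 = 468483/(-20763) - 313553/31617 = 468483*(-1/20763) - 313553/31617 = -156161/6921 - 313553/31617 = -789715850/24313473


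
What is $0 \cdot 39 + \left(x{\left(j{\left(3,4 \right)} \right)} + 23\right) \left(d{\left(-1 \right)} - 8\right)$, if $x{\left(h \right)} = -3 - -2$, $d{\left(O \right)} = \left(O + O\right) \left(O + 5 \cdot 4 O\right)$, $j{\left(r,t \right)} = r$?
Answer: $748$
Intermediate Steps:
$d{\left(O \right)} = 42 O^{2}$ ($d{\left(O \right)} = 2 O \left(O + 20 O\right) = 2 O 21 O = 42 O^{2}$)
$x{\left(h \right)} = -1$ ($x{\left(h \right)} = -3 + 2 = -1$)
$0 \cdot 39 + \left(x{\left(j{\left(3,4 \right)} \right)} + 23\right) \left(d{\left(-1 \right)} - 8\right) = 0 \cdot 39 + \left(-1 + 23\right) \left(42 \left(-1\right)^{2} - 8\right) = 0 + 22 \left(42 \cdot 1 - 8\right) = 0 + 22 \left(42 - 8\right) = 0 + 22 \cdot 34 = 0 + 748 = 748$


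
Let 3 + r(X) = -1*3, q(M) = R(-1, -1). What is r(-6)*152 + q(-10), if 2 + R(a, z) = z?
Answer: -915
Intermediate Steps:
R(a, z) = -2 + z
q(M) = -3 (q(M) = -2 - 1 = -3)
r(X) = -6 (r(X) = -3 - 1*3 = -3 - 3 = -6)
r(-6)*152 + q(-10) = -6*152 - 3 = -912 - 3 = -915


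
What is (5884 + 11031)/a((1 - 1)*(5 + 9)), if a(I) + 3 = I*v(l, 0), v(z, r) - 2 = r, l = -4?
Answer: -16915/3 ≈ -5638.3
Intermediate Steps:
v(z, r) = 2 + r
a(I) = -3 + 2*I (a(I) = -3 + I*(2 + 0) = -3 + I*2 = -3 + 2*I)
(5884 + 11031)/a((1 - 1)*(5 + 9)) = (5884 + 11031)/(-3 + 2*((1 - 1)*(5 + 9))) = 16915/(-3 + 2*(0*14)) = 16915/(-3 + 2*0) = 16915/(-3 + 0) = 16915/(-3) = 16915*(-1/3) = -16915/3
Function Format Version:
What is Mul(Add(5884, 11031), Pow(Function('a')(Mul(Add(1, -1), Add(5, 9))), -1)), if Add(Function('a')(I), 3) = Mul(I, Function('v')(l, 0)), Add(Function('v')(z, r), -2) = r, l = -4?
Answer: Rational(-16915, 3) ≈ -5638.3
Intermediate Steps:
Function('v')(z, r) = Add(2, r)
Function('a')(I) = Add(-3, Mul(2, I)) (Function('a')(I) = Add(-3, Mul(I, Add(2, 0))) = Add(-3, Mul(I, 2)) = Add(-3, Mul(2, I)))
Mul(Add(5884, 11031), Pow(Function('a')(Mul(Add(1, -1), Add(5, 9))), -1)) = Mul(Add(5884, 11031), Pow(Add(-3, Mul(2, Mul(Add(1, -1), Add(5, 9)))), -1)) = Mul(16915, Pow(Add(-3, Mul(2, Mul(0, 14))), -1)) = Mul(16915, Pow(Add(-3, Mul(2, 0)), -1)) = Mul(16915, Pow(Add(-3, 0), -1)) = Mul(16915, Pow(-3, -1)) = Mul(16915, Rational(-1, 3)) = Rational(-16915, 3)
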